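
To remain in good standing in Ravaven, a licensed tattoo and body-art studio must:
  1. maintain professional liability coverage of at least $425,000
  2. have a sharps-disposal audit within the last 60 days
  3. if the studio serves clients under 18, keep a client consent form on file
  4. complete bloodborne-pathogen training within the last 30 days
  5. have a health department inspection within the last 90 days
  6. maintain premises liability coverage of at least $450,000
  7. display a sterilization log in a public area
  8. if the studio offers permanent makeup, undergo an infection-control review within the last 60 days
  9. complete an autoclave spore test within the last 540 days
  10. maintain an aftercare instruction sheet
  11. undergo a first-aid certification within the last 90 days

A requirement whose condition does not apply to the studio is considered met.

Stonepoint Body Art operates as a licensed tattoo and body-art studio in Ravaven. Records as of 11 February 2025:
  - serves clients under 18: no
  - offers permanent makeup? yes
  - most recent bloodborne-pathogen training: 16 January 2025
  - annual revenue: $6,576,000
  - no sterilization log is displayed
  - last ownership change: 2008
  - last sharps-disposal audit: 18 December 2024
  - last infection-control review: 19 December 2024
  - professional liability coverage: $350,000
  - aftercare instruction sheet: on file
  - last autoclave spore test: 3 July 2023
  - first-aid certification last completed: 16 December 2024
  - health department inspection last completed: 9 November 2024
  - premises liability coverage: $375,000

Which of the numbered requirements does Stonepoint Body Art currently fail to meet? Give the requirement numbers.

1. professional liability coverage $350,000 < $425,000 → not met
2. sharps-disposal audit 55 days ago vs limit 60 → met
3. condition 'serves clients under 18' does not hold → requirement n/a → met
4. bloodborne-pathogen training 26 days ago vs limit 30 → met
5. health department inspection 94 days ago vs limit 90 → not met
6. premises liability coverage $375,000 < $450,000 → not met
7. sterilization log absent → not met
8. condition 'offers permanent makeup' holds; infection-control review 54 days ago vs limit 60 → met
9. autoclave spore test 589 days ago vs limit 540 → not met
10. aftercare instruction sheet present → met
11. first-aid certification 57 days ago vs limit 90 → met
Not met: 1, 5, 6, 7, 9

1, 5, 6, 7, 9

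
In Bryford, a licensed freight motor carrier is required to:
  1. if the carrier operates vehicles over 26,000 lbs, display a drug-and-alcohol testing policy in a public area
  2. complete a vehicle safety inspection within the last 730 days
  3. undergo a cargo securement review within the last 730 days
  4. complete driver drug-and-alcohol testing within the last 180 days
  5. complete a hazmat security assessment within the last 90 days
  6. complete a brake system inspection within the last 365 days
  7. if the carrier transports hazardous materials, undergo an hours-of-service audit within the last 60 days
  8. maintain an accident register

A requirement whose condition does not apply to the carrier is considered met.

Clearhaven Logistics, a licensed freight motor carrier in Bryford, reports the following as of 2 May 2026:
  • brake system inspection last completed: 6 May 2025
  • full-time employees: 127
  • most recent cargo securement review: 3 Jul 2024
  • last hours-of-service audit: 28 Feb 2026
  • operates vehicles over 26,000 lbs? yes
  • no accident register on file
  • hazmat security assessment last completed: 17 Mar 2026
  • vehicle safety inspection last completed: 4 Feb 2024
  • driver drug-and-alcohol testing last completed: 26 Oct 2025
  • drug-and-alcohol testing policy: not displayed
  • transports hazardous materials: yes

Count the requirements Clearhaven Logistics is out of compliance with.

1. condition 'operates vehicles over 26,000 lbs' holds; drug-and-alcohol testing policy absent → not met
2. vehicle safety inspection 818 days ago vs limit 730 → not met
3. cargo securement review 668 days ago vs limit 730 → met
4. driver drug-and-alcohol testing 188 days ago vs limit 180 → not met
5. hazmat security assessment 46 days ago vs limit 90 → met
6. brake system inspection 361 days ago vs limit 365 → met
7. condition 'transports hazardous materials' holds; hours-of-service audit 63 days ago vs limit 60 → not met
8. accident register absent → not met
Not met: 5 of 8

5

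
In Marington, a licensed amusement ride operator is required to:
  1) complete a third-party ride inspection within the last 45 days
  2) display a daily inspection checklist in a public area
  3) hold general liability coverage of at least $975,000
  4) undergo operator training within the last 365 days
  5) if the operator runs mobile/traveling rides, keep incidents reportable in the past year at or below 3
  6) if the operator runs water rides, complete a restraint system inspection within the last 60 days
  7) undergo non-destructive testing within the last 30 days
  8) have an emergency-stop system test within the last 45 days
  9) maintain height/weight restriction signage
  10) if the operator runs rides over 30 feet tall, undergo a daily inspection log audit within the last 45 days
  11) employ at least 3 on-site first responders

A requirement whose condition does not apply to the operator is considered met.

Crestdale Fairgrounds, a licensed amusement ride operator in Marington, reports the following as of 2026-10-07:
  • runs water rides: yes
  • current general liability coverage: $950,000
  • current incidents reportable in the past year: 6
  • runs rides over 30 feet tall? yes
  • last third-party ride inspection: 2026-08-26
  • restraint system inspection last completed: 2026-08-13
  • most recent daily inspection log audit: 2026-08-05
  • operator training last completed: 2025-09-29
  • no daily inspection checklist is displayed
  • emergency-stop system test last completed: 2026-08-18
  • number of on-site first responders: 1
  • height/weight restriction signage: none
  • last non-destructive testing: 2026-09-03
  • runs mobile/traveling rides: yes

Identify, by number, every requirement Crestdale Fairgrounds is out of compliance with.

1. third-party ride inspection 42 days ago vs limit 45 → met
2. daily inspection checklist absent → not met
3. general liability coverage $950,000 < $975,000 → not met
4. operator training 373 days ago vs limit 365 → not met
5. condition 'runs mobile/traveling rides' holds; incidents reportable in the past year 6 > 3 → not met
6. condition 'runs water rides' holds; restraint system inspection 55 days ago vs limit 60 → met
7. non-destructive testing 34 days ago vs limit 30 → not met
8. emergency-stop system test 50 days ago vs limit 45 → not met
9. height/weight restriction signage absent → not met
10. condition 'runs rides over 30 feet tall' holds; daily inspection log audit 63 days ago vs limit 45 → not met
11. on-site first responders 1 < 3 → not met
Not met: 2, 3, 4, 5, 7, 8, 9, 10, 11

2, 3, 4, 5, 7, 8, 9, 10, 11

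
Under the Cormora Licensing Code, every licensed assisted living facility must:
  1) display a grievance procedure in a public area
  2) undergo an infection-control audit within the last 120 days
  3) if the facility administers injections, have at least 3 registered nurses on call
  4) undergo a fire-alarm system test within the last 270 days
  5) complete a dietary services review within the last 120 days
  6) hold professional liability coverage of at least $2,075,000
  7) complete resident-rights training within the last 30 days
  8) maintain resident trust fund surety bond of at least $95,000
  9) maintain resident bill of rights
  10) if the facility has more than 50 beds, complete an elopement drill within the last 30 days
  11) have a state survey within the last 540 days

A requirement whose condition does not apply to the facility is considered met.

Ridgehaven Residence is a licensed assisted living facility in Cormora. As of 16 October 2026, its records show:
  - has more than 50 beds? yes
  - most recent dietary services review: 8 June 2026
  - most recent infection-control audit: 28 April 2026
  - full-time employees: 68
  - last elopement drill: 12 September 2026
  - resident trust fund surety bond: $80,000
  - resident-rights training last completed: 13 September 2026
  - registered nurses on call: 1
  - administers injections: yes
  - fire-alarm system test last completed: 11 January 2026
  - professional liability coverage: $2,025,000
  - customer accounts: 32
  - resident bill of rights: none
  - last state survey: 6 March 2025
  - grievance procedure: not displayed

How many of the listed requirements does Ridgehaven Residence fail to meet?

11

1. grievance procedure absent → not met
2. infection-control audit 171 days ago vs limit 120 → not met
3. condition 'administers injections' holds; registered nurses on call 1 < 3 → not met
4. fire-alarm system test 278 days ago vs limit 270 → not met
5. dietary services review 130 days ago vs limit 120 → not met
6. professional liability coverage $2,025,000 < $2,075,000 → not met
7. resident-rights training 33 days ago vs limit 30 → not met
8. resident trust fund surety bond $80,000 < $95,000 → not met
9. resident bill of rights absent → not met
10. condition 'has more than 50 beds' holds; elopement drill 34 days ago vs limit 30 → not met
11. state survey 589 days ago vs limit 540 → not met
Not met: 11 of 11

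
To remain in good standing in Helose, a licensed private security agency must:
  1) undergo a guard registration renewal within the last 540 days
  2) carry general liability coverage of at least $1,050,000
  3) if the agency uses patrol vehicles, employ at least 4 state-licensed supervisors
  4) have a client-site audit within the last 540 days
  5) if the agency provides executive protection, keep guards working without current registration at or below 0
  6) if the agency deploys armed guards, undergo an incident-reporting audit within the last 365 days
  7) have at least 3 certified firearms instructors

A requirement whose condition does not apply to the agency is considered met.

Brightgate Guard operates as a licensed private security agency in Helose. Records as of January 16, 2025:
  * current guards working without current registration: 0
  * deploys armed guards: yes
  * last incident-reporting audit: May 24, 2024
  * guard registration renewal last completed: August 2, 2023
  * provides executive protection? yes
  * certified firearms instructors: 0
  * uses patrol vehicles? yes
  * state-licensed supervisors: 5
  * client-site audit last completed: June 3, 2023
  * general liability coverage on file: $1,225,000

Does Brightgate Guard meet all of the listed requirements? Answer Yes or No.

1. guard registration renewal 533 days ago vs limit 540 → met
2. general liability coverage $1,225,000 ≥ $1,050,000 → met
3. condition 'uses patrol vehicles' holds; state-licensed supervisors 5 ≥ 4 → met
4. client-site audit 593 days ago vs limit 540 → not met
5. condition 'provides executive protection' holds; guards working without current registration 0 ≤ 0 → met
6. condition 'deploys armed guards' holds; incident-reporting audit 237 days ago vs limit 365 → met
7. certified firearms instructors 0 < 3 → not met
Not met: 4, 7

No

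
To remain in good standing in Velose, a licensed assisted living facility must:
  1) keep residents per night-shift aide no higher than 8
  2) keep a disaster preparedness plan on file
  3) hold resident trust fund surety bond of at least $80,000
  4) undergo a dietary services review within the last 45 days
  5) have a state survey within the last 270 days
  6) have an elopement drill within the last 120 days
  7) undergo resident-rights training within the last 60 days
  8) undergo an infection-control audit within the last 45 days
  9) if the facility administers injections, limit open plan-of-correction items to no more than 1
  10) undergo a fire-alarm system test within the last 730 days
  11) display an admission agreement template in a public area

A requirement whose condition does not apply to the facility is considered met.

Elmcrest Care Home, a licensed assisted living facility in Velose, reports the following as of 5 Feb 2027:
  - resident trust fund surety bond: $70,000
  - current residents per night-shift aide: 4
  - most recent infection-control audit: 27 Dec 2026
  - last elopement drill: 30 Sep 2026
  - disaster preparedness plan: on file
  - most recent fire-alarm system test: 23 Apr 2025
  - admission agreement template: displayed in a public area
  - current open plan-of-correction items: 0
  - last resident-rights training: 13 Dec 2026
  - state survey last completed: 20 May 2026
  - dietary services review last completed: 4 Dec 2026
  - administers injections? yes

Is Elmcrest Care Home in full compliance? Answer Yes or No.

No

1. residents per night-shift aide 4 ≤ 8 → met
2. disaster preparedness plan present → met
3. resident trust fund surety bond $70,000 < $80,000 → not met
4. dietary services review 63 days ago vs limit 45 → not met
5. state survey 261 days ago vs limit 270 → met
6. elopement drill 128 days ago vs limit 120 → not met
7. resident-rights training 54 days ago vs limit 60 → met
8. infection-control audit 40 days ago vs limit 45 → met
9. condition 'administers injections' holds; open plan-of-correction items 0 ≤ 1 → met
10. fire-alarm system test 653 days ago vs limit 730 → met
11. admission agreement template present → met
Not met: 3, 4, 6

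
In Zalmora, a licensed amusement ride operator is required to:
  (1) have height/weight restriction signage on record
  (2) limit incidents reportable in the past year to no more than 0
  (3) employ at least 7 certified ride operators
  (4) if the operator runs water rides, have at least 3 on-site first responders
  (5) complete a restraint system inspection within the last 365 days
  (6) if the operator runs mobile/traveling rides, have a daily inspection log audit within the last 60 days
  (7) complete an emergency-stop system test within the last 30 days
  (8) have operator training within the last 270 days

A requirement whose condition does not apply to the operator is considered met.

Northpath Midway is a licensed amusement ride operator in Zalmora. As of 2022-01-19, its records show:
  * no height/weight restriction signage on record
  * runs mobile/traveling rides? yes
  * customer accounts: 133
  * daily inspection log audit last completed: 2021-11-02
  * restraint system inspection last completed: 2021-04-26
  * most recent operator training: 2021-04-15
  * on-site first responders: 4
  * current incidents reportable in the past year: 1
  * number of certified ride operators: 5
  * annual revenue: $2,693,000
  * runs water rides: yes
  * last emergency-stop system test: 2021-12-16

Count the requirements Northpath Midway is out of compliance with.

6

1. height/weight restriction signage absent → not met
2. incidents reportable in the past year 1 > 0 → not met
3. certified ride operators 5 < 7 → not met
4. condition 'runs water rides' holds; on-site first responders 4 ≥ 3 → met
5. restraint system inspection 268 days ago vs limit 365 → met
6. condition 'runs mobile/traveling rides' holds; daily inspection log audit 78 days ago vs limit 60 → not met
7. emergency-stop system test 34 days ago vs limit 30 → not met
8. operator training 279 days ago vs limit 270 → not met
Not met: 6 of 8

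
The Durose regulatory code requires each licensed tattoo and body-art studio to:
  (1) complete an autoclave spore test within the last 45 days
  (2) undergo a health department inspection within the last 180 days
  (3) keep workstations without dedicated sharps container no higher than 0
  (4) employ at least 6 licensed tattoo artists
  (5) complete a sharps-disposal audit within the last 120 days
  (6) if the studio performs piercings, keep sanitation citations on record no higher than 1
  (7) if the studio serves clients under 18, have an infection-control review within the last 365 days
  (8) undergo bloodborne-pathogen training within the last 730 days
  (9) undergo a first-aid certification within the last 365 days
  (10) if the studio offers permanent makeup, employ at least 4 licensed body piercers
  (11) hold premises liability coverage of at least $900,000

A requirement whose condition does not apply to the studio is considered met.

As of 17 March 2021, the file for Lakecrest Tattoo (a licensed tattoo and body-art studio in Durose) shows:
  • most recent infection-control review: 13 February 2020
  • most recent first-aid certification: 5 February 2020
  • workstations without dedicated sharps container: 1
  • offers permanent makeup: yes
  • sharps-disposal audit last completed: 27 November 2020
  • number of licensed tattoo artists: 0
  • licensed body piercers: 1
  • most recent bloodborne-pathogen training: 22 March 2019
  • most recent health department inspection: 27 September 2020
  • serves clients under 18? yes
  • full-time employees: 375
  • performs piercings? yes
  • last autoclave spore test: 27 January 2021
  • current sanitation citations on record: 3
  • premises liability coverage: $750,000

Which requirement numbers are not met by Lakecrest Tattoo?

1, 3, 4, 6, 7, 9, 10, 11

1. autoclave spore test 49 days ago vs limit 45 → not met
2. health department inspection 171 days ago vs limit 180 → met
3. workstations without dedicated sharps container 1 > 0 → not met
4. licensed tattoo artists 0 < 6 → not met
5. sharps-disposal audit 110 days ago vs limit 120 → met
6. condition 'performs piercings' holds; sanitation citations on record 3 > 1 → not met
7. condition 'serves clients under 18' holds; infection-control review 398 days ago vs limit 365 → not met
8. bloodborne-pathogen training 726 days ago vs limit 730 → met
9. first-aid certification 406 days ago vs limit 365 → not met
10. condition 'offers permanent makeup' holds; licensed body piercers 1 < 4 → not met
11. premises liability coverage $750,000 < $900,000 → not met
Not met: 1, 3, 4, 6, 7, 9, 10, 11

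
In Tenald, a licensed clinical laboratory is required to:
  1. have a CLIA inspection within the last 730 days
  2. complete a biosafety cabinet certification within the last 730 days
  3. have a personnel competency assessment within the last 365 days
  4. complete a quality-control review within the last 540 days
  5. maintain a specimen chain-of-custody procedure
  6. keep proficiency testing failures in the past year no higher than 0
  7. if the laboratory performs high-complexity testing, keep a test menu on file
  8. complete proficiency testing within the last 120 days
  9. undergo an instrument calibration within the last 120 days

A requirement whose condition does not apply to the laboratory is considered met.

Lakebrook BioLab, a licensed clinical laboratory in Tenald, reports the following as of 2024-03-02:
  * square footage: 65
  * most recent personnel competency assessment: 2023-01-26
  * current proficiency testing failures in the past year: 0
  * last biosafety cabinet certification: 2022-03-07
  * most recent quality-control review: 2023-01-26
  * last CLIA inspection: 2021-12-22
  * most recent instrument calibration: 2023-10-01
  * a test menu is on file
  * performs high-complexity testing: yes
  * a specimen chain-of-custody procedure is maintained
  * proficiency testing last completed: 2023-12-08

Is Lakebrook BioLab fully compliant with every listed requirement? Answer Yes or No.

1. CLIA inspection 801 days ago vs limit 730 → not met
2. biosafety cabinet certification 726 days ago vs limit 730 → met
3. personnel competency assessment 401 days ago vs limit 365 → not met
4. quality-control review 401 days ago vs limit 540 → met
5. specimen chain-of-custody procedure present → met
6. proficiency testing failures in the past year 0 ≤ 0 → met
7. condition 'performs high-complexity testing' holds; test menu present → met
8. proficiency testing 85 days ago vs limit 120 → met
9. instrument calibration 153 days ago vs limit 120 → not met
Not met: 1, 3, 9

No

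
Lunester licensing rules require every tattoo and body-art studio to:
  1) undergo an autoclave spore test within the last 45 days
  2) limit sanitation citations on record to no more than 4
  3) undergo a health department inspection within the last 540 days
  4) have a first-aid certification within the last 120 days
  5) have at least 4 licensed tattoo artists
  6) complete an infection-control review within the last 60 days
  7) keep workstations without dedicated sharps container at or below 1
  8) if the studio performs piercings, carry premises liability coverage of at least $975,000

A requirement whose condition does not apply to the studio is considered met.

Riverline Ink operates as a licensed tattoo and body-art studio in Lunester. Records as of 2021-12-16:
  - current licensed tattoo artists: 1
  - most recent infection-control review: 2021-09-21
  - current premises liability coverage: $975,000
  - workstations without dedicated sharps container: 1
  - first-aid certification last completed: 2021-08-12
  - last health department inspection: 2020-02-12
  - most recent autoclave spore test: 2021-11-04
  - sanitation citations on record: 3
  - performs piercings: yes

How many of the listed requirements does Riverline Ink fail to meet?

4

1. autoclave spore test 42 days ago vs limit 45 → met
2. sanitation citations on record 3 ≤ 4 → met
3. health department inspection 673 days ago vs limit 540 → not met
4. first-aid certification 126 days ago vs limit 120 → not met
5. licensed tattoo artists 1 < 4 → not met
6. infection-control review 86 days ago vs limit 60 → not met
7. workstations without dedicated sharps container 1 ≤ 1 → met
8. condition 'performs piercings' holds; premises liability coverage $975,000 ≥ $975,000 → met
Not met: 4 of 8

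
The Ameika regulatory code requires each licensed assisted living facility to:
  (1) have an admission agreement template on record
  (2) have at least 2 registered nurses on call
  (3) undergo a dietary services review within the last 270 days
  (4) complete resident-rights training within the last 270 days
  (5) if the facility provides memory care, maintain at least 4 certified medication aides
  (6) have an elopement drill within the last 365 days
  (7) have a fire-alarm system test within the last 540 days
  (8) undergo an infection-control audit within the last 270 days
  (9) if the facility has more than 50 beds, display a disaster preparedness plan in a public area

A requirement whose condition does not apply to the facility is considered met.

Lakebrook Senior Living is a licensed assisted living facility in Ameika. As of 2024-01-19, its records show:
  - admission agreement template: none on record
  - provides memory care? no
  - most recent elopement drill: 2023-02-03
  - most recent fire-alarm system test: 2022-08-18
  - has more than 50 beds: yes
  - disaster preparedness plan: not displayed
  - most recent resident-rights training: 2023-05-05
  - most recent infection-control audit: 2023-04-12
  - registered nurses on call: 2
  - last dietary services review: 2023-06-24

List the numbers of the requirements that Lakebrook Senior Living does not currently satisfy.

1. admission agreement template absent → not met
2. registered nurses on call 2 ≥ 2 → met
3. dietary services review 209 days ago vs limit 270 → met
4. resident-rights training 259 days ago vs limit 270 → met
5. condition 'provides memory care' does not hold → requirement n/a → met
6. elopement drill 350 days ago vs limit 365 → met
7. fire-alarm system test 519 days ago vs limit 540 → met
8. infection-control audit 282 days ago vs limit 270 → not met
9. condition 'has more than 50 beds' holds; disaster preparedness plan absent → not met
Not met: 1, 8, 9

1, 8, 9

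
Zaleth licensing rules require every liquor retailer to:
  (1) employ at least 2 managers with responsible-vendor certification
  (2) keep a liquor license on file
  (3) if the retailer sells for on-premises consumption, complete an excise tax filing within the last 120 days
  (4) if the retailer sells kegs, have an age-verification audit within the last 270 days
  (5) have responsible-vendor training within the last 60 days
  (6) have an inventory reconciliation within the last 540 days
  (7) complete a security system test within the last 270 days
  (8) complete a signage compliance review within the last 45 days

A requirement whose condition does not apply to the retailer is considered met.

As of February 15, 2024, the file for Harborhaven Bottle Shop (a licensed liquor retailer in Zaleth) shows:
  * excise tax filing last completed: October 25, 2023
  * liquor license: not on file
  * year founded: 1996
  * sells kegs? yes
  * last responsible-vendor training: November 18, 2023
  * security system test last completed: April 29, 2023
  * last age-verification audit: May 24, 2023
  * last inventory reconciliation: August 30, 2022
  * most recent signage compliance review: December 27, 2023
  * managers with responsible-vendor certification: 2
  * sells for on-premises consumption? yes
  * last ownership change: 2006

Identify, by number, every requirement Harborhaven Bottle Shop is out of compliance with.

2, 5, 7, 8

1. managers with responsible-vendor certification 2 ≥ 2 → met
2. liquor license absent → not met
3. condition 'sells for on-premises consumption' holds; excise tax filing 113 days ago vs limit 120 → met
4. condition 'sells kegs' holds; age-verification audit 267 days ago vs limit 270 → met
5. responsible-vendor training 89 days ago vs limit 60 → not met
6. inventory reconciliation 534 days ago vs limit 540 → met
7. security system test 292 days ago vs limit 270 → not met
8. signage compliance review 50 days ago vs limit 45 → not met
Not met: 2, 5, 7, 8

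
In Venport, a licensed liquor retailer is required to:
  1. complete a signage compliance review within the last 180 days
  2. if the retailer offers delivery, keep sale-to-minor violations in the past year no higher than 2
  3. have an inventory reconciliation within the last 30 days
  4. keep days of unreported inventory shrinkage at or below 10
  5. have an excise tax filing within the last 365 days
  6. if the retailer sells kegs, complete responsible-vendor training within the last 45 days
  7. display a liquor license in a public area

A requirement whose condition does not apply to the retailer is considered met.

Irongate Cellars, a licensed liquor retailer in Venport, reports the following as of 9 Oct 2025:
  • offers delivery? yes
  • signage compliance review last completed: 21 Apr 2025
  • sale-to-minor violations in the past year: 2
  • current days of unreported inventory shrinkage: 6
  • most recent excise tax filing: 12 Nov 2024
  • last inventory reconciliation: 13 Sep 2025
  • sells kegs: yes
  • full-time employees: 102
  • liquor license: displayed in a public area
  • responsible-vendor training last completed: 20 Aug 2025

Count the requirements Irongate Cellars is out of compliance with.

1

1. signage compliance review 171 days ago vs limit 180 → met
2. condition 'offers delivery' holds; sale-to-minor violations in the past year 2 ≤ 2 → met
3. inventory reconciliation 26 days ago vs limit 30 → met
4. days of unreported inventory shrinkage 6 ≤ 10 → met
5. excise tax filing 331 days ago vs limit 365 → met
6. condition 'sells kegs' holds; responsible-vendor training 50 days ago vs limit 45 → not met
7. liquor license present → met
Not met: 1 of 7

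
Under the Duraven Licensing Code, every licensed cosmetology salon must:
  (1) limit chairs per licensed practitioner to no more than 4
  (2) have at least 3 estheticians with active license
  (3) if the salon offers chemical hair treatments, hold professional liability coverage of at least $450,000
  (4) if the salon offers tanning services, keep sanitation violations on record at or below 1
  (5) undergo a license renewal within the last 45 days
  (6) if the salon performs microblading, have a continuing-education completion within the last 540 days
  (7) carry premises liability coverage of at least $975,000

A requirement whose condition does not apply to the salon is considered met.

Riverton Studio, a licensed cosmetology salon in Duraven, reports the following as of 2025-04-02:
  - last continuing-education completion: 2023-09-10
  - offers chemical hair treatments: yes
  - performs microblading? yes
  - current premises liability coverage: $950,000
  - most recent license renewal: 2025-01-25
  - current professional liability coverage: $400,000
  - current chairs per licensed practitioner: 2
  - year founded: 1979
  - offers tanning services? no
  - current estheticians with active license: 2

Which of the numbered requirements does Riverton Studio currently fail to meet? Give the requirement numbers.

1. chairs per licensed practitioner 2 ≤ 4 → met
2. estheticians with active license 2 < 3 → not met
3. condition 'offers chemical hair treatments' holds; professional liability coverage $400,000 < $450,000 → not met
4. condition 'offers tanning services' does not hold → requirement n/a → met
5. license renewal 67 days ago vs limit 45 → not met
6. condition 'performs microblading' holds; continuing-education completion 570 days ago vs limit 540 → not met
7. premises liability coverage $950,000 < $975,000 → not met
Not met: 2, 3, 5, 6, 7

2, 3, 5, 6, 7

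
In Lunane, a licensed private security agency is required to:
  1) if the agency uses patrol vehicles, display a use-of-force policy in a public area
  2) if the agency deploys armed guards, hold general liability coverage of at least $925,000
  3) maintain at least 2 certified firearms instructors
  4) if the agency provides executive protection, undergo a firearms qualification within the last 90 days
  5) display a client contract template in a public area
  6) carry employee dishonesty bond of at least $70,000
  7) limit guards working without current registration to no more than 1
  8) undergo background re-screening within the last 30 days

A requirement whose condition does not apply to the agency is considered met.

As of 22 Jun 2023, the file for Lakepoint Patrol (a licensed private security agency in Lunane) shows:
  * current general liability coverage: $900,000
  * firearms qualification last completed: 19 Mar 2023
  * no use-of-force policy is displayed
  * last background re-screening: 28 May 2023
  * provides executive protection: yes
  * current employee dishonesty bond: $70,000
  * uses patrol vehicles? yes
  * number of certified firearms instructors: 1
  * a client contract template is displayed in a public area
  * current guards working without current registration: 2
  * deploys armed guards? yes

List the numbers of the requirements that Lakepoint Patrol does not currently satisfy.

1, 2, 3, 4, 7

1. condition 'uses patrol vehicles' holds; use-of-force policy absent → not met
2. condition 'deploys armed guards' holds; general liability coverage $900,000 < $925,000 → not met
3. certified firearms instructors 1 < 2 → not met
4. condition 'provides executive protection' holds; firearms qualification 95 days ago vs limit 90 → not met
5. client contract template present → met
6. employee dishonesty bond $70,000 ≥ $70,000 → met
7. guards working without current registration 2 > 1 → not met
8. background re-screening 25 days ago vs limit 30 → met
Not met: 1, 2, 3, 4, 7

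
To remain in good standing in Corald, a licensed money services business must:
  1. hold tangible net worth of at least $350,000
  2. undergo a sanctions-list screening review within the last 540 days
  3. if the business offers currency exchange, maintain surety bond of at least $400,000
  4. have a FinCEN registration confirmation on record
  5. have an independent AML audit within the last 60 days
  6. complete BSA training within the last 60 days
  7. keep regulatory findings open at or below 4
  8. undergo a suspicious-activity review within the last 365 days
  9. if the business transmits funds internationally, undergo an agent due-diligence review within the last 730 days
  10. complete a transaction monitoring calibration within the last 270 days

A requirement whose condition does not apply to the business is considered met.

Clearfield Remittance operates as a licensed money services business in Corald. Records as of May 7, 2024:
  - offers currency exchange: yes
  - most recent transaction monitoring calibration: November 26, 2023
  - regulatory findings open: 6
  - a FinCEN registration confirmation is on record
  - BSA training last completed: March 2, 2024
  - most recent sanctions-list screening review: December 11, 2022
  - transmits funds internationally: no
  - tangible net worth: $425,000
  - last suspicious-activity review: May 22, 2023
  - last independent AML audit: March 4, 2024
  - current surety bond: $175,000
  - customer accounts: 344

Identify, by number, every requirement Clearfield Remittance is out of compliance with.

1. tangible net worth $425,000 ≥ $350,000 → met
2. sanctions-list screening review 513 days ago vs limit 540 → met
3. condition 'offers currency exchange' holds; surety bond $175,000 < $400,000 → not met
4. FinCEN registration confirmation present → met
5. independent AML audit 64 days ago vs limit 60 → not met
6. BSA training 66 days ago vs limit 60 → not met
7. regulatory findings open 6 > 4 → not met
8. suspicious-activity review 351 days ago vs limit 365 → met
9. condition 'transmits funds internationally' does not hold → requirement n/a → met
10. transaction monitoring calibration 163 days ago vs limit 270 → met
Not met: 3, 5, 6, 7

3, 5, 6, 7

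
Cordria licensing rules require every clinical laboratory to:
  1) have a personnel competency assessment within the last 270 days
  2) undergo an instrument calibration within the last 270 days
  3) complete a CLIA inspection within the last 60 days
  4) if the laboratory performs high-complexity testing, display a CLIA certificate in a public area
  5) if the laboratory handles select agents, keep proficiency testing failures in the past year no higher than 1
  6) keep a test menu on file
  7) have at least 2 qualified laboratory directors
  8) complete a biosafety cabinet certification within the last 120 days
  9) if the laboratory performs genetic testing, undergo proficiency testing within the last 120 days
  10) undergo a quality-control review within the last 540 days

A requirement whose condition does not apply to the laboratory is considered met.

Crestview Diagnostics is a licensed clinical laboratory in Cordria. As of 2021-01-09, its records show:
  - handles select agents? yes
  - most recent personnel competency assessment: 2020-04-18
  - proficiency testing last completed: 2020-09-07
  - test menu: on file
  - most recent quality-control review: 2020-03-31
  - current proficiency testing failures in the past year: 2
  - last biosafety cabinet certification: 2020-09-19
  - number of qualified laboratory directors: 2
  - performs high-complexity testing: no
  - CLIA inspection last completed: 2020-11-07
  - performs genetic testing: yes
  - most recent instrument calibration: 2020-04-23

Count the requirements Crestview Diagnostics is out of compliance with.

3

1. personnel competency assessment 266 days ago vs limit 270 → met
2. instrument calibration 261 days ago vs limit 270 → met
3. CLIA inspection 63 days ago vs limit 60 → not met
4. condition 'performs high-complexity testing' does not hold → requirement n/a → met
5. condition 'handles select agents' holds; proficiency testing failures in the past year 2 > 1 → not met
6. test menu present → met
7. qualified laboratory directors 2 ≥ 2 → met
8. biosafety cabinet certification 112 days ago vs limit 120 → met
9. condition 'performs genetic testing' holds; proficiency testing 124 days ago vs limit 120 → not met
10. quality-control review 284 days ago vs limit 540 → met
Not met: 3 of 10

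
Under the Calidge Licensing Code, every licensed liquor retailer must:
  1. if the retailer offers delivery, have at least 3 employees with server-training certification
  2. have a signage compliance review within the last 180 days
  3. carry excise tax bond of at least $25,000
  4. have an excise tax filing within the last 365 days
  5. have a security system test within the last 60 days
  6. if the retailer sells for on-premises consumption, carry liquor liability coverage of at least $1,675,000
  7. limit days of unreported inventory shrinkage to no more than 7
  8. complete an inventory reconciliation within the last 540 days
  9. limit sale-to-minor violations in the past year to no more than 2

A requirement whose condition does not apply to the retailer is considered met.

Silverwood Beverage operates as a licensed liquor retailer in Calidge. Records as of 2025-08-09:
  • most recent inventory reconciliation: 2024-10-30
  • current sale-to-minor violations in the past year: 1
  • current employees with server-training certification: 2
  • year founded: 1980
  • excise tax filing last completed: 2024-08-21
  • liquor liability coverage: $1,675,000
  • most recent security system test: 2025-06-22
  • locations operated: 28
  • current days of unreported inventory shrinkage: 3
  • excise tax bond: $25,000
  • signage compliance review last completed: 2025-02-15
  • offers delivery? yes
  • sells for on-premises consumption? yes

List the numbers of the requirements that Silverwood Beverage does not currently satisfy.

1

1. condition 'offers delivery' holds; employees with server-training certification 2 < 3 → not met
2. signage compliance review 175 days ago vs limit 180 → met
3. excise tax bond $25,000 ≥ $25,000 → met
4. excise tax filing 353 days ago vs limit 365 → met
5. security system test 48 days ago vs limit 60 → met
6. condition 'sells for on-premises consumption' holds; liquor liability coverage $1,675,000 ≥ $1,675,000 → met
7. days of unreported inventory shrinkage 3 ≤ 7 → met
8. inventory reconciliation 283 days ago vs limit 540 → met
9. sale-to-minor violations in the past year 1 ≤ 2 → met
Not met: 1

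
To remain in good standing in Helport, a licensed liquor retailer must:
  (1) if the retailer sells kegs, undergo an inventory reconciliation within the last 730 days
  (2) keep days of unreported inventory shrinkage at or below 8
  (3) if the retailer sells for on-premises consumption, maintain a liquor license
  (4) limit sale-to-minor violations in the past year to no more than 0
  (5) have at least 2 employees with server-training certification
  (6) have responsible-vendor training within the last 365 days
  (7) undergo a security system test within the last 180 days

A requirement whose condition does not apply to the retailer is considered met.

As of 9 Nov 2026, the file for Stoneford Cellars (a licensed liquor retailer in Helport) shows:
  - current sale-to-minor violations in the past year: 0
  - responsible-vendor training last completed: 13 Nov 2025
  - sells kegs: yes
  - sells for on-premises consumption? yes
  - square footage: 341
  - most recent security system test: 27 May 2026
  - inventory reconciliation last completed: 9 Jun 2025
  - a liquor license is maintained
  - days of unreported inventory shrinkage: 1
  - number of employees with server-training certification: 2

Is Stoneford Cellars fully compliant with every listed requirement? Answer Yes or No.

Yes

1. condition 'sells kegs' holds; inventory reconciliation 518 days ago vs limit 730 → met
2. days of unreported inventory shrinkage 1 ≤ 8 → met
3. condition 'sells for on-premises consumption' holds; liquor license present → met
4. sale-to-minor violations in the past year 0 ≤ 0 → met
5. employees with server-training certification 2 ≥ 2 → met
6. responsible-vendor training 361 days ago vs limit 365 → met
7. security system test 166 days ago vs limit 180 → met
All met.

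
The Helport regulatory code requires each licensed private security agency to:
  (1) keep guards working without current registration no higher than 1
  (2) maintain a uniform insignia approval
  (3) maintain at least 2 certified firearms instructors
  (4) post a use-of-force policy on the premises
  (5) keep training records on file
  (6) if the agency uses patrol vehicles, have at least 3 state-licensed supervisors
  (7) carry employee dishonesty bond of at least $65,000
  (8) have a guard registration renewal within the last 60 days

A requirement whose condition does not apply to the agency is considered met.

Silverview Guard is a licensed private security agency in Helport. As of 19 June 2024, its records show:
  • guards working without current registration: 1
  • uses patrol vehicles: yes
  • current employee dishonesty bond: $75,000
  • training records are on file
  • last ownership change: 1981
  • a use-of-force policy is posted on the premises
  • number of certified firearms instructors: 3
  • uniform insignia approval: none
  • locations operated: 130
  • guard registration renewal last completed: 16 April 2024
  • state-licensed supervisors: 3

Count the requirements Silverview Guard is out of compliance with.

1. guards working without current registration 1 ≤ 1 → met
2. uniform insignia approval absent → not met
3. certified firearms instructors 3 ≥ 2 → met
4. use-of-force policy present → met
5. training records present → met
6. condition 'uses patrol vehicles' holds; state-licensed supervisors 3 ≥ 3 → met
7. employee dishonesty bond $75,000 ≥ $65,000 → met
8. guard registration renewal 64 days ago vs limit 60 → not met
Not met: 2 of 8

2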